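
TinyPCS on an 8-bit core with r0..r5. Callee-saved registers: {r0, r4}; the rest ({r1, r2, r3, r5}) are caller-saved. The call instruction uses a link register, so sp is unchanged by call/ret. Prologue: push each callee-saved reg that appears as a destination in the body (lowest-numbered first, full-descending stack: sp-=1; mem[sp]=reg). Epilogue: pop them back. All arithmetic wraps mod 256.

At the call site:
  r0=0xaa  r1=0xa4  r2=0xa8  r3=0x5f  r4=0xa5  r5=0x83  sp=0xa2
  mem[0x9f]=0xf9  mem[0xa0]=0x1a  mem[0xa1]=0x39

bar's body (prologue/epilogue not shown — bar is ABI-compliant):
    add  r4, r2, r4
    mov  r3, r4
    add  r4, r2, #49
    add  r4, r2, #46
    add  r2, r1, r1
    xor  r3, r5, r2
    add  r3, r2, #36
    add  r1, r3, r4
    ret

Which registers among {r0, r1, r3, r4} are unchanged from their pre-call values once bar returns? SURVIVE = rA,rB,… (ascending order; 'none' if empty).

prologue: push r4 → mem[0xa1]=0xa5, sp=0xa1
body[0] add  r4, r2, r4 → r4=0x4d
body[1] mov  r3, r4 → r3=0x4d
body[2] add  r4, r2, #49 → r4=0xd9
body[3] add  r4, r2, #46 → r4=0xd6
body[4] add  r2, r1, r1 → r2=0x48
body[5] xor  r3, r5, r2 → r3=0xcb
body[6] add  r3, r2, #36 → r3=0x6c
body[7] add  r1, r3, r4 → r1=0x42
epilogue: pop r4=0xa5, sp=0xa2
r0: callee-saved, written=False
r1: caller-saved, written=True
r3: caller-saved, written=True
r4: callee-saved, written=True

SURVIVE = r0,r4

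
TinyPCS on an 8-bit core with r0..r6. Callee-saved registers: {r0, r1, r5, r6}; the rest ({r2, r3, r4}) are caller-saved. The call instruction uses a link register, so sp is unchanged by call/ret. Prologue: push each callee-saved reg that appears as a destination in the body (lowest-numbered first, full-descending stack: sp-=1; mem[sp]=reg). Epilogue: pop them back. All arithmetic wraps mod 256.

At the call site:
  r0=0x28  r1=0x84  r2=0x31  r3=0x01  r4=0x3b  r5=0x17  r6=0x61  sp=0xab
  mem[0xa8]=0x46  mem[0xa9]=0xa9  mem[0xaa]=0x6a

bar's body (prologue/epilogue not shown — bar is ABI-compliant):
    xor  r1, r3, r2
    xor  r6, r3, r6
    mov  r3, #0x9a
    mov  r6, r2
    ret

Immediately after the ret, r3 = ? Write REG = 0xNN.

REG = 0x9a

prologue: push r1 → mem[0xaa]=0x84, sp=0xaa
prologue: push r6 → mem[0xa9]=0x61, sp=0xa9
body[0] xor  r1, r3, r2 → r1=0x30
body[1] xor  r6, r3, r6 → r6=0x60
body[2] mov  r3, #0x9a → r3=0x9a
body[3] mov  r6, r2 → r6=0x31
epilogue: pop r6=0x61, sp=0xaa
epilogue: pop r1=0x84, sp=0xab
r3 is caller-saved → body value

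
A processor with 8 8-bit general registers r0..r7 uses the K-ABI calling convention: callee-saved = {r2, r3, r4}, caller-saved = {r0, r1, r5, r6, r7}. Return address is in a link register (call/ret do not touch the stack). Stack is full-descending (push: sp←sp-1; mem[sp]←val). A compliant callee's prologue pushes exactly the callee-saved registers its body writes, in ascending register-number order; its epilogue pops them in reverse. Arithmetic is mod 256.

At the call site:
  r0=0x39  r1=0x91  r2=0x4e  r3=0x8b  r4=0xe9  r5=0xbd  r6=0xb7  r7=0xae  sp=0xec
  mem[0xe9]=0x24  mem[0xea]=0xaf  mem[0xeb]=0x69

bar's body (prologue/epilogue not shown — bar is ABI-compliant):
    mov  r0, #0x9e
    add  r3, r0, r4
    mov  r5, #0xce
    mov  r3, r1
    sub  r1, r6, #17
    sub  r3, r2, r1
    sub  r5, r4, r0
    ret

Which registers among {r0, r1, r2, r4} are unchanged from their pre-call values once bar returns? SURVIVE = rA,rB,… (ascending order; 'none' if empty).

prologue: push r3 -> mem[0xeb]=0x8b, sp=0xeb
body[0] mov  r0, #0x9e -> r0=0x9e
body[1] add  r3, r0, r4 -> r3=0x87
body[2] mov  r5, #0xce -> r5=0xce
body[3] mov  r3, r1 -> r3=0x91
body[4] sub  r1, r6, #17 -> r1=0xa6
body[5] sub  r3, r2, r1 -> r3=0xa8
body[6] sub  r5, r4, r0 -> r5=0x4b
epilogue: pop r3=0x8b, sp=0xec
r0: caller-saved, written=True
r1: caller-saved, written=True
r2: callee-saved, written=False
r4: callee-saved, written=False

SURVIVE = r2,r4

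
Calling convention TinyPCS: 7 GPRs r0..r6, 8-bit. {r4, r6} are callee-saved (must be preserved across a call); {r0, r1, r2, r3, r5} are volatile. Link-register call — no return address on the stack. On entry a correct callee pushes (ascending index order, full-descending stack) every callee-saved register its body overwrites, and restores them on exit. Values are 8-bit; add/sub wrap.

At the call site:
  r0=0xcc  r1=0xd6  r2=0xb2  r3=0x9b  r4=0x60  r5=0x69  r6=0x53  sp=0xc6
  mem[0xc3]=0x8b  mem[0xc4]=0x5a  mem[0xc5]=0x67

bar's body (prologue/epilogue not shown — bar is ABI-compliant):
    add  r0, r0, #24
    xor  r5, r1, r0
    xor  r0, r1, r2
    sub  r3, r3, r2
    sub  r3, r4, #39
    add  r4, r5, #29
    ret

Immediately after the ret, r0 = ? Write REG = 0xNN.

prologue: push r4 → mem[0xc5]=0x60, sp=0xc5
body[0] add  r0, r0, #24 → r0=0xe4
body[1] xor  r5, r1, r0 → r5=0x32
body[2] xor  r0, r1, r2 → r0=0x64
body[3] sub  r3, r3, r2 → r3=0xe9
body[4] sub  r3, r4, #39 → r3=0x39
body[5] add  r4, r5, #29 → r4=0x4f
epilogue: pop r4=0x60, sp=0xc6
r0 is caller-saved → body value

REG = 0x64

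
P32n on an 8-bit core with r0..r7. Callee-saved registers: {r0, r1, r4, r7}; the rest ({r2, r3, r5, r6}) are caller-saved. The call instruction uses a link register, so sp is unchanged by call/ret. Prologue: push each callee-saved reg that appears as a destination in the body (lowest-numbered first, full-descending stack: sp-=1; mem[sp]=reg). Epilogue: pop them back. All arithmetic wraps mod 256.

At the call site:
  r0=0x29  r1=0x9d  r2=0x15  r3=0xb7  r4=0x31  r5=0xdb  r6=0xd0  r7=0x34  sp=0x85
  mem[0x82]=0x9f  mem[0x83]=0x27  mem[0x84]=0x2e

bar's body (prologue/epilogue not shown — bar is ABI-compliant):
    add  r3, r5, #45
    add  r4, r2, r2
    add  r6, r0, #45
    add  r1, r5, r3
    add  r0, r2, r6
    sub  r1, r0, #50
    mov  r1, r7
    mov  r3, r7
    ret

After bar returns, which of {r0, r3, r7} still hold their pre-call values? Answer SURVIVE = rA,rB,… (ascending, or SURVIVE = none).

SURVIVE = r0,r7

prologue: push r0 → mem[0x84]=0x29, sp=0x84
prologue: push r1 → mem[0x83]=0x9d, sp=0x83
prologue: push r4 → mem[0x82]=0x31, sp=0x82
body[0] add  r3, r5, #45 → r3=0x08
body[1] add  r4, r2, r2 → r4=0x2a
body[2] add  r6, r0, #45 → r6=0x56
body[3] add  r1, r5, r3 → r1=0xe3
body[4] add  r0, r2, r6 → r0=0x6b
body[5] sub  r1, r0, #50 → r1=0x39
body[6] mov  r1, r7 → r1=0x34
body[7] mov  r3, r7 → r3=0x34
epilogue: pop r4=0x31, sp=0x83
epilogue: pop r1=0x9d, sp=0x84
epilogue: pop r0=0x29, sp=0x85
r0: callee-saved, written=True
r3: caller-saved, written=True
r7: callee-saved, written=False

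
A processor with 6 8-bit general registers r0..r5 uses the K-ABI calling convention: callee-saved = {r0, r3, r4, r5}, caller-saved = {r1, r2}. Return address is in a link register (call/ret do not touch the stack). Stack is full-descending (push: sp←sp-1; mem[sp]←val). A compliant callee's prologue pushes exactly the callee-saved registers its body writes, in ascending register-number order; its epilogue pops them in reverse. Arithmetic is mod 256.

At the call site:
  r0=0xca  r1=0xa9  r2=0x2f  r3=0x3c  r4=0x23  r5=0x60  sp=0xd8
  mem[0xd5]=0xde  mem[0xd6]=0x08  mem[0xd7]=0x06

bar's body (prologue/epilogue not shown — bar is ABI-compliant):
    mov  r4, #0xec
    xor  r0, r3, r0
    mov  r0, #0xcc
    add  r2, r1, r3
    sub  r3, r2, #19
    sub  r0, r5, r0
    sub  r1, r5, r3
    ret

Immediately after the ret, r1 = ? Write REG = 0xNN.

prologue: push r0 → mem[0xd7]=0xca, sp=0xd7
prologue: push r3 → mem[0xd6]=0x3c, sp=0xd6
prologue: push r4 → mem[0xd5]=0x23, sp=0xd5
body[0] mov  r4, #0xec → r4=0xec
body[1] xor  r0, r3, r0 → r0=0xf6
body[2] mov  r0, #0xcc → r0=0xcc
body[3] add  r2, r1, r3 → r2=0xe5
body[4] sub  r3, r2, #19 → r3=0xd2
body[5] sub  r0, r5, r0 → r0=0x94
body[6] sub  r1, r5, r3 → r1=0x8e
epilogue: pop r4=0x23, sp=0xd6
epilogue: pop r3=0x3c, sp=0xd7
epilogue: pop r0=0xca, sp=0xd8
r1 is caller-saved → body value

REG = 0x8e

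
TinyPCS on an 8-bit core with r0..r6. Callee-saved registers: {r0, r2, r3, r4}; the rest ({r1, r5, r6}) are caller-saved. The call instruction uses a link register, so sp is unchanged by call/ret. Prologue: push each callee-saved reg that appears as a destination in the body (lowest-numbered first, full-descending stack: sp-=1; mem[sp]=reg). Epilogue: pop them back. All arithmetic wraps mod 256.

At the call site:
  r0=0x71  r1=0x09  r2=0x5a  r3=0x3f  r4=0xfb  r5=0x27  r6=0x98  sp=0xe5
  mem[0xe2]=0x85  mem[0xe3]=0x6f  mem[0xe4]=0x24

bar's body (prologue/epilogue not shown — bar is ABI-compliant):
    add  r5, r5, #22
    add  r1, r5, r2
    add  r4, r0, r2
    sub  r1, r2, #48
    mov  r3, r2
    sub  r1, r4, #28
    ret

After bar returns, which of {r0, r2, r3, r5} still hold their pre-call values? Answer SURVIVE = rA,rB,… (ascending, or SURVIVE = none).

SURVIVE = r0,r2,r3

prologue: push r3 -> mem[0xe4]=0x3f, sp=0xe4
prologue: push r4 -> mem[0xe3]=0xfb, sp=0xe3
body[0] add  r5, r5, #22 -> r5=0x3d
body[1] add  r1, r5, r2 -> r1=0x97
body[2] add  r4, r0, r2 -> r4=0xcb
body[3] sub  r1, r2, #48 -> r1=0x2a
body[4] mov  r3, r2 -> r3=0x5a
body[5] sub  r1, r4, #28 -> r1=0xaf
epilogue: pop r4=0xfb, sp=0xe4
epilogue: pop r3=0x3f, sp=0xe5
r0: callee-saved, written=False
r2: callee-saved, written=False
r3: callee-saved, written=True
r5: caller-saved, written=True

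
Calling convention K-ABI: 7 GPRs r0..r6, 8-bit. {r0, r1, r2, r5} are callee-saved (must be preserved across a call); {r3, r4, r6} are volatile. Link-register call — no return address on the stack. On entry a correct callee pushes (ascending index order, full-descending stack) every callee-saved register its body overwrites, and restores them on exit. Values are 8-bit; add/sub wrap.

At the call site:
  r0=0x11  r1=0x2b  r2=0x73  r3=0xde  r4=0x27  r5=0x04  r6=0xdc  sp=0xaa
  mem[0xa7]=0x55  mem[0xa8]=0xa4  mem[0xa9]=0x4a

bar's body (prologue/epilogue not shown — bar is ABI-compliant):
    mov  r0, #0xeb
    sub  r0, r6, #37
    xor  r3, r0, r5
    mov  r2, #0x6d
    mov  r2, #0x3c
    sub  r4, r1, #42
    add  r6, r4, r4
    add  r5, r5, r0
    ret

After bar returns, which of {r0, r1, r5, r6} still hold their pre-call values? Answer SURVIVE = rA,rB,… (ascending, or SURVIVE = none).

SURVIVE = r0,r1,r5

prologue: push r0 -> mem[0xa9]=0x11, sp=0xa9
prologue: push r2 -> mem[0xa8]=0x73, sp=0xa8
prologue: push r5 -> mem[0xa7]=0x04, sp=0xa7
body[0] mov  r0, #0xeb -> r0=0xeb
body[1] sub  r0, r6, #37 -> r0=0xb7
body[2] xor  r3, r0, r5 -> r3=0xb3
body[3] mov  r2, #0x6d -> r2=0x6d
body[4] mov  r2, #0x3c -> r2=0x3c
body[5] sub  r4, r1, #42 -> r4=0x01
body[6] add  r6, r4, r4 -> r6=0x02
body[7] add  r5, r5, r0 -> r5=0xbb
epilogue: pop r5=0x04, sp=0xa8
epilogue: pop r2=0x73, sp=0xa9
epilogue: pop r0=0x11, sp=0xaa
r0: callee-saved, written=True
r1: callee-saved, written=False
r5: callee-saved, written=True
r6: caller-saved, written=True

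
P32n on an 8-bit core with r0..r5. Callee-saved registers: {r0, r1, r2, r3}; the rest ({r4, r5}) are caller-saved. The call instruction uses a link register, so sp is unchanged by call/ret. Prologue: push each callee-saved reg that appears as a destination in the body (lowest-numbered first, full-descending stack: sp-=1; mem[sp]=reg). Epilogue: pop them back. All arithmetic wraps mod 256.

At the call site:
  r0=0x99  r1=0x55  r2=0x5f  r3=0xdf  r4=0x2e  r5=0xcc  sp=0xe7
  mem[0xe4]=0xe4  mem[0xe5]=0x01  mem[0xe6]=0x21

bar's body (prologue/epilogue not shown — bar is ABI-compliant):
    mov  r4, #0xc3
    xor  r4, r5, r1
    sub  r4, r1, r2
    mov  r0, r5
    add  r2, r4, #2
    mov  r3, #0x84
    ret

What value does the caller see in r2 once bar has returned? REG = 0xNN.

REG = 0x5f

prologue: push r0 -> mem[0xe6]=0x99, sp=0xe6
prologue: push r2 -> mem[0xe5]=0x5f, sp=0xe5
prologue: push r3 -> mem[0xe4]=0xdf, sp=0xe4
body[0] mov  r4, #0xc3 -> r4=0xc3
body[1] xor  r4, r5, r1 -> r4=0x99
body[2] sub  r4, r1, r2 -> r4=0xf6
body[3] mov  r0, r5 -> r0=0xcc
body[4] add  r2, r4, #2 -> r2=0xf8
body[5] mov  r3, #0x84 -> r3=0x84
epilogue: pop r3=0xdf, sp=0xe5
epilogue: pop r2=0x5f, sp=0xe6
epilogue: pop r0=0x99, sp=0xe7
r2 is callee-saved -> restored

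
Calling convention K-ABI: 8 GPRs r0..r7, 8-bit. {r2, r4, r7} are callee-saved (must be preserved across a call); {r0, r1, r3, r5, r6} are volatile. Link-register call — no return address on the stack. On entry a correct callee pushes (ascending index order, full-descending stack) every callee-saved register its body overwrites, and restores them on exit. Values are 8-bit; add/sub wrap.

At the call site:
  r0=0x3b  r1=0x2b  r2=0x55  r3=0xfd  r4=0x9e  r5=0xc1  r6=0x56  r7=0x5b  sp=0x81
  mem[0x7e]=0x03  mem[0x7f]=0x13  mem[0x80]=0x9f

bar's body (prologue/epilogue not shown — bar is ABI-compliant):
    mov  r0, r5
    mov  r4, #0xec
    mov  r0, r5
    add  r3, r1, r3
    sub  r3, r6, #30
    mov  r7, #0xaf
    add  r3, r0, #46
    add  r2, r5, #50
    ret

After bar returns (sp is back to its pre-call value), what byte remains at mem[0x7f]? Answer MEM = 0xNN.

MEM = 0x9e

prologue: push r2 → mem[0x80]=0x55, sp=0x80
prologue: push r4 → mem[0x7f]=0x9e, sp=0x7f
prologue: push r7 → mem[0x7e]=0x5b, sp=0x7e
body[0] mov  r0, r5 → r0=0xc1
body[1] mov  r4, #0xec → r4=0xec
body[2] mov  r0, r5 → r0=0xc1
body[3] add  r3, r1, r3 → r3=0x28
body[4] sub  r3, r6, #30 → r3=0x38
body[5] mov  r7, #0xaf → r7=0xaf
body[6] add  r3, r0, #46 → r3=0xef
body[7] add  r2, r5, #50 → r2=0xf3
epilogue: pop r7=0x5b, sp=0x7f
epilogue: pop r4=0x9e, sp=0x80
epilogue: pop r2=0x55, sp=0x81
prologue pushed ['r2', 'r4', 'r7'] at ['0x80', '0x7f', '0x7e']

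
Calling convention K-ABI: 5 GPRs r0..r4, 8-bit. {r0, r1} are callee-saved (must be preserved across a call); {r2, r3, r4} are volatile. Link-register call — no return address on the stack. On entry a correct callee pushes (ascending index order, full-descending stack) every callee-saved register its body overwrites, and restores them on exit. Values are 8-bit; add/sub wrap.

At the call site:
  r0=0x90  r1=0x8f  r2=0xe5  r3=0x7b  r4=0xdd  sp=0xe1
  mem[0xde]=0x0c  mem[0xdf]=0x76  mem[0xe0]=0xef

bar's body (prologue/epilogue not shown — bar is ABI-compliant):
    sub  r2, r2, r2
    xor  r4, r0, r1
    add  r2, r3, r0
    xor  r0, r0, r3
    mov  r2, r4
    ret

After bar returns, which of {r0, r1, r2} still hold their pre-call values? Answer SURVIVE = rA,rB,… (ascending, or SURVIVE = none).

SURVIVE = r0,r1

prologue: push r0 -> mem[0xe0]=0x90, sp=0xe0
body[0] sub  r2, r2, r2 -> r2=0x00
body[1] xor  r4, r0, r1 -> r4=0x1f
body[2] add  r2, r3, r0 -> r2=0x0b
body[3] xor  r0, r0, r3 -> r0=0xeb
body[4] mov  r2, r4 -> r2=0x1f
epilogue: pop r0=0x90, sp=0xe1
r0: callee-saved, written=True
r1: callee-saved, written=False
r2: caller-saved, written=True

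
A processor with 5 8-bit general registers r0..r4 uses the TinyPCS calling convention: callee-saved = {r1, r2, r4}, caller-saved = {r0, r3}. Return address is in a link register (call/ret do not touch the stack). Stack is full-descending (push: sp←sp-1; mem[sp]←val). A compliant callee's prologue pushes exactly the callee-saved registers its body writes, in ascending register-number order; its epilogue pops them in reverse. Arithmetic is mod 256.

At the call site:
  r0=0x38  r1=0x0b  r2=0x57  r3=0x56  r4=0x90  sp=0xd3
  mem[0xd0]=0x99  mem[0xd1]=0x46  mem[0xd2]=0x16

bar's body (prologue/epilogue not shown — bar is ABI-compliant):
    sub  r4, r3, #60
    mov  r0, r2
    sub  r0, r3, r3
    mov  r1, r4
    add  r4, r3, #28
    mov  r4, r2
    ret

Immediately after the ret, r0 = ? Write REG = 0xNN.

REG = 0x00

prologue: push r1 -> mem[0xd2]=0x0b, sp=0xd2
prologue: push r4 -> mem[0xd1]=0x90, sp=0xd1
body[0] sub  r4, r3, #60 -> r4=0x1a
body[1] mov  r0, r2 -> r0=0x57
body[2] sub  r0, r3, r3 -> r0=0x00
body[3] mov  r1, r4 -> r1=0x1a
body[4] add  r4, r3, #28 -> r4=0x72
body[5] mov  r4, r2 -> r4=0x57
epilogue: pop r4=0x90, sp=0xd2
epilogue: pop r1=0x0b, sp=0xd3
r0 is caller-saved -> body value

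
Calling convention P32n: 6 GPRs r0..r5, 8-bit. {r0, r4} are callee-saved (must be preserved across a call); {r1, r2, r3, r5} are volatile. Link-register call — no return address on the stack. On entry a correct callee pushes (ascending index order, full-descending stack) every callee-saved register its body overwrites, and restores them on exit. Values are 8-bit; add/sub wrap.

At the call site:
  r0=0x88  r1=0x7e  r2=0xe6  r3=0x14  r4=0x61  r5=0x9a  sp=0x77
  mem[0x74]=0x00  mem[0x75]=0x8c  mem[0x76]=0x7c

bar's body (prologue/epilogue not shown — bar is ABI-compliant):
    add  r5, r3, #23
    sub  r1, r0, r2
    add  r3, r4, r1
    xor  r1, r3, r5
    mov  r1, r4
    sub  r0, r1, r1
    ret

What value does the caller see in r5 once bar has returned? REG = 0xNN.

prologue: push r0 -> mem[0x76]=0x88, sp=0x76
body[0] add  r5, r3, #23 -> r5=0x2b
body[1] sub  r1, r0, r2 -> r1=0xa2
body[2] add  r3, r4, r1 -> r3=0x03
body[3] xor  r1, r3, r5 -> r1=0x28
body[4] mov  r1, r4 -> r1=0x61
body[5] sub  r0, r1, r1 -> r0=0x00
epilogue: pop r0=0x88, sp=0x77
r5 is caller-saved -> body value

REG = 0x2b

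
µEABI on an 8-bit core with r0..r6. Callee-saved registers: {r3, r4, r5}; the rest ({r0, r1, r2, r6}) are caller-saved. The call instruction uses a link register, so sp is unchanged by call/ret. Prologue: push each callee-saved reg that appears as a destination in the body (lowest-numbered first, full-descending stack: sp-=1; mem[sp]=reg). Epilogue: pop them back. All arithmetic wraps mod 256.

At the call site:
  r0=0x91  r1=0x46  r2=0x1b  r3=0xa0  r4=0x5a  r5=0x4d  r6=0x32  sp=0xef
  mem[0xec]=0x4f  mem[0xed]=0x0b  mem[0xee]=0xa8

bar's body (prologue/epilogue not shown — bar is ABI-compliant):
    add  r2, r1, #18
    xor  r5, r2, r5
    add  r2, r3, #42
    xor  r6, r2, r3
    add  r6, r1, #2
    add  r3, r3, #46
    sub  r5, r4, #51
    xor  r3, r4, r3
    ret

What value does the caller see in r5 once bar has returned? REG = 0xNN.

prologue: push r3 → mem[0xee]=0xa0, sp=0xee
prologue: push r5 → mem[0xed]=0x4d, sp=0xed
body[0] add  r2, r1, #18 → r2=0x58
body[1] xor  r5, r2, r5 → r5=0x15
body[2] add  r2, r3, #42 → r2=0xca
body[3] xor  r6, r2, r3 → r6=0x6a
body[4] add  r6, r1, #2 → r6=0x48
body[5] add  r3, r3, #46 → r3=0xce
body[6] sub  r5, r4, #51 → r5=0x27
body[7] xor  r3, r4, r3 → r3=0x94
epilogue: pop r5=0x4d, sp=0xee
epilogue: pop r3=0xa0, sp=0xef
r5 is callee-saved → restored

REG = 0x4d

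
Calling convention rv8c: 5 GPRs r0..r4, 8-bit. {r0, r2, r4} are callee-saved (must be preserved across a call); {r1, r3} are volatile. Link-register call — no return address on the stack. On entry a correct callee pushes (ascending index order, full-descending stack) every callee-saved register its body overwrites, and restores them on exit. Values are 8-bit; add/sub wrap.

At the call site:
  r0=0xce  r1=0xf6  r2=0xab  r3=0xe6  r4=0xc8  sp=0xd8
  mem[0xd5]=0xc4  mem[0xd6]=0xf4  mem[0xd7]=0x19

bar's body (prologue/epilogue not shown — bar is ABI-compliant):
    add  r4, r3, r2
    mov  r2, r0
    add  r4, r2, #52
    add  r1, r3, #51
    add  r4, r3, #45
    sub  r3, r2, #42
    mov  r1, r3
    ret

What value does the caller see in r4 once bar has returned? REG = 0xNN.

prologue: push r2 → mem[0xd7]=0xab, sp=0xd7
prologue: push r4 → mem[0xd6]=0xc8, sp=0xd6
body[0] add  r4, r3, r2 → r4=0x91
body[1] mov  r2, r0 → r2=0xce
body[2] add  r4, r2, #52 → r4=0x02
body[3] add  r1, r3, #51 → r1=0x19
body[4] add  r4, r3, #45 → r4=0x13
body[5] sub  r3, r2, #42 → r3=0xa4
body[6] mov  r1, r3 → r1=0xa4
epilogue: pop r4=0xc8, sp=0xd7
epilogue: pop r2=0xab, sp=0xd8
r4 is callee-saved → restored

REG = 0xc8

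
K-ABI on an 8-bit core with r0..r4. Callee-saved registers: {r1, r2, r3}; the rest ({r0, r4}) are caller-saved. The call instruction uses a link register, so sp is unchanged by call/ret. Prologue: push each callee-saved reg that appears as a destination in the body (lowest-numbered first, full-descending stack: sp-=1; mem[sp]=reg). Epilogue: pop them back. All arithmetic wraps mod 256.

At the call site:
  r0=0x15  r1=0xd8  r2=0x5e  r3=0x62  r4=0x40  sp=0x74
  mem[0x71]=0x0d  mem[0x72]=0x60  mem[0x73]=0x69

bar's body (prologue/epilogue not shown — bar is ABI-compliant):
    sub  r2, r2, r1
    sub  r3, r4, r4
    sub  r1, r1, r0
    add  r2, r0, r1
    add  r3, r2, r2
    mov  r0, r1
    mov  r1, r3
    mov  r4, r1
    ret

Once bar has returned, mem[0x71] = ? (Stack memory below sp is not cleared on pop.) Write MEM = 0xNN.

MEM = 0x62

prologue: push r1 -> mem[0x73]=0xd8, sp=0x73
prologue: push r2 -> mem[0x72]=0x5e, sp=0x72
prologue: push r3 -> mem[0x71]=0x62, sp=0x71
body[0] sub  r2, r2, r1 -> r2=0x86
body[1] sub  r3, r4, r4 -> r3=0x00
body[2] sub  r1, r1, r0 -> r1=0xc3
body[3] add  r2, r0, r1 -> r2=0xd8
body[4] add  r3, r2, r2 -> r3=0xb0
body[5] mov  r0, r1 -> r0=0xc3
body[6] mov  r1, r3 -> r1=0xb0
body[7] mov  r4, r1 -> r4=0xb0
epilogue: pop r3=0x62, sp=0x72
epilogue: pop r2=0x5e, sp=0x73
epilogue: pop r1=0xd8, sp=0x74
prologue pushed ['r1', 'r2', 'r3'] at ['0x73', '0x72', '0x71']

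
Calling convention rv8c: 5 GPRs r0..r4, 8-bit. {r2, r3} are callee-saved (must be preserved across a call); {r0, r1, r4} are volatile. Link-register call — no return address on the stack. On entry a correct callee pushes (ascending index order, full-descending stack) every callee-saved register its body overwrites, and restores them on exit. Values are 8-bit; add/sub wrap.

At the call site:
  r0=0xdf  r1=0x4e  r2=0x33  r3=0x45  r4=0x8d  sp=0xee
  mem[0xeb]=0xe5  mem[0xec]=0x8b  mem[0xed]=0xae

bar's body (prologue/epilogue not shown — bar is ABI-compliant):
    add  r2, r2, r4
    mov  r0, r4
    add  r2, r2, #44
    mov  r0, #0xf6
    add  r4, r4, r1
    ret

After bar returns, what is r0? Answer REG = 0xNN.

REG = 0xf6

prologue: push r2 → mem[0xed]=0x33, sp=0xed
body[0] add  r2, r2, r4 → r2=0xc0
body[1] mov  r0, r4 → r0=0x8d
body[2] add  r2, r2, #44 → r2=0xec
body[3] mov  r0, #0xf6 → r0=0xf6
body[4] add  r4, r4, r1 → r4=0xdb
epilogue: pop r2=0x33, sp=0xee
r0 is caller-saved → body value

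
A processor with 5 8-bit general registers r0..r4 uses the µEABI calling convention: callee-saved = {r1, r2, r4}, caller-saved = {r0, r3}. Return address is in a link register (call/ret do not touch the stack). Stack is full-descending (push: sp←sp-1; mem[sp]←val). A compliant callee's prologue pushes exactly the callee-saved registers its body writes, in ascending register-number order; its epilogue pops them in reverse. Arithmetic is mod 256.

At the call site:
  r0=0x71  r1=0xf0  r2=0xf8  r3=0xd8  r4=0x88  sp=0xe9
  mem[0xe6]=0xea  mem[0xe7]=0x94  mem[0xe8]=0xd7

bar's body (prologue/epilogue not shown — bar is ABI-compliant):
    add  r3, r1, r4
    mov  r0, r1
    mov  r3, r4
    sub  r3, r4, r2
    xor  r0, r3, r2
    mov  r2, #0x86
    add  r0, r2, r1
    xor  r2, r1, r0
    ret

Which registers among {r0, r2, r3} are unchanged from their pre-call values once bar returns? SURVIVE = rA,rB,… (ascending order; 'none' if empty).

SURVIVE = r2

prologue: push r2 → mem[0xe8]=0xf8, sp=0xe8
body[0] add  r3, r1, r4 → r3=0x78
body[1] mov  r0, r1 → r0=0xf0
body[2] mov  r3, r4 → r3=0x88
body[3] sub  r3, r4, r2 → r3=0x90
body[4] xor  r0, r3, r2 → r0=0x68
body[5] mov  r2, #0x86 → r2=0x86
body[6] add  r0, r2, r1 → r0=0x76
body[7] xor  r2, r1, r0 → r2=0x86
epilogue: pop r2=0xf8, sp=0xe9
r0: caller-saved, written=True
r2: callee-saved, written=True
r3: caller-saved, written=True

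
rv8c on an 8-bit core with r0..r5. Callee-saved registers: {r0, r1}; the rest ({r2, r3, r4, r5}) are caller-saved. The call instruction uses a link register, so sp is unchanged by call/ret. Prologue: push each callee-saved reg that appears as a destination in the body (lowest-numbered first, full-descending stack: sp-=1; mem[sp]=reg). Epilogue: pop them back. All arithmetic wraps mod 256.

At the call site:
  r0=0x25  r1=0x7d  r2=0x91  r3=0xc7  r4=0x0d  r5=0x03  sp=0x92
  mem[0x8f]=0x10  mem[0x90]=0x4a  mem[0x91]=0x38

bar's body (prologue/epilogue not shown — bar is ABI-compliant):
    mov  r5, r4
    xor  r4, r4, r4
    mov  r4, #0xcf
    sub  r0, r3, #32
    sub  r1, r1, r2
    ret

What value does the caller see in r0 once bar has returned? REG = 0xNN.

REG = 0x25

prologue: push r0 -> mem[0x91]=0x25, sp=0x91
prologue: push r1 -> mem[0x90]=0x7d, sp=0x90
body[0] mov  r5, r4 -> r5=0x0d
body[1] xor  r4, r4, r4 -> r4=0x00
body[2] mov  r4, #0xcf -> r4=0xcf
body[3] sub  r0, r3, #32 -> r0=0xa7
body[4] sub  r1, r1, r2 -> r1=0xec
epilogue: pop r1=0x7d, sp=0x91
epilogue: pop r0=0x25, sp=0x92
r0 is callee-saved -> restored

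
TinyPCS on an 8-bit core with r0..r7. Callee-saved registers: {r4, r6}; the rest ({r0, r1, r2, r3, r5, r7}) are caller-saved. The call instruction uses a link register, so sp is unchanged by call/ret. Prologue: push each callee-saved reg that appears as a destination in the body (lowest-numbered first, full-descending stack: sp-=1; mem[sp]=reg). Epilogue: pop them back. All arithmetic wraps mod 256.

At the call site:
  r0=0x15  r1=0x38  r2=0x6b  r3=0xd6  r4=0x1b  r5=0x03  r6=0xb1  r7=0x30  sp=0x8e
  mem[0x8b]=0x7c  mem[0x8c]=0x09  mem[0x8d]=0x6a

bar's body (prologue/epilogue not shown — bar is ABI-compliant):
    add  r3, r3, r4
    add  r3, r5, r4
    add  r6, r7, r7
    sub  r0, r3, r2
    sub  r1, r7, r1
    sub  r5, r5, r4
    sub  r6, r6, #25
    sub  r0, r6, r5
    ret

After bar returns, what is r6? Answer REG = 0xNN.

REG = 0xb1

prologue: push r6 -> mem[0x8d]=0xb1, sp=0x8d
body[0] add  r3, r3, r4 -> r3=0xf1
body[1] add  r3, r5, r4 -> r3=0x1e
body[2] add  r6, r7, r7 -> r6=0x60
body[3] sub  r0, r3, r2 -> r0=0xb3
body[4] sub  r1, r7, r1 -> r1=0xf8
body[5] sub  r5, r5, r4 -> r5=0xe8
body[6] sub  r6, r6, #25 -> r6=0x47
body[7] sub  r0, r6, r5 -> r0=0x5f
epilogue: pop r6=0xb1, sp=0x8e
r6 is callee-saved -> restored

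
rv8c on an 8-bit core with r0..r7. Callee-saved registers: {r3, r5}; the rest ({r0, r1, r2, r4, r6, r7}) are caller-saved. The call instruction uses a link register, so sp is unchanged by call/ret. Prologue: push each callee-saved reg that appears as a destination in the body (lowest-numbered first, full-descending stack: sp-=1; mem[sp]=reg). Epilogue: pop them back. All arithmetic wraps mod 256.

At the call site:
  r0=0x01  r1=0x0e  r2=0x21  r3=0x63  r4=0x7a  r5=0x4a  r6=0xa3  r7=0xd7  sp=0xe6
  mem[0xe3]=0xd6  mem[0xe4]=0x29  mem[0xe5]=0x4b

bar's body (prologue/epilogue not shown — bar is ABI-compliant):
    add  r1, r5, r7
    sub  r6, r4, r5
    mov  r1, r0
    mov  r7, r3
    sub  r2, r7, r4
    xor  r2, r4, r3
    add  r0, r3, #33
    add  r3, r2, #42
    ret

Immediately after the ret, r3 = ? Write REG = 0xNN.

REG = 0x63

prologue: push r3 -> mem[0xe5]=0x63, sp=0xe5
body[0] add  r1, r5, r7 -> r1=0x21
body[1] sub  r6, r4, r5 -> r6=0x30
body[2] mov  r1, r0 -> r1=0x01
body[3] mov  r7, r3 -> r7=0x63
body[4] sub  r2, r7, r4 -> r2=0xe9
body[5] xor  r2, r4, r3 -> r2=0x19
body[6] add  r0, r3, #33 -> r0=0x84
body[7] add  r3, r2, #42 -> r3=0x43
epilogue: pop r3=0x63, sp=0xe6
r3 is callee-saved -> restored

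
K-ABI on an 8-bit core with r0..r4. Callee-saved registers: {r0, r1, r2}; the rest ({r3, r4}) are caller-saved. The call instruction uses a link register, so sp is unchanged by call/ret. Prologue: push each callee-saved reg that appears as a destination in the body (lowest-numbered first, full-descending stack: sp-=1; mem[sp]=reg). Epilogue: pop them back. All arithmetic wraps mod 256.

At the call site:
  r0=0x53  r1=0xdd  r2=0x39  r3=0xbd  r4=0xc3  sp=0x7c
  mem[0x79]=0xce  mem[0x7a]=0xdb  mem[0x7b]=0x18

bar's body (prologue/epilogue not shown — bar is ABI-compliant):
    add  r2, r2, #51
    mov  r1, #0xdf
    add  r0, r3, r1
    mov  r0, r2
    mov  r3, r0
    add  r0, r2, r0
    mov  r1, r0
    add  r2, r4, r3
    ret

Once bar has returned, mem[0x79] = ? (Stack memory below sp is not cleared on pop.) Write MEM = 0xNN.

prologue: push r0 → mem[0x7b]=0x53, sp=0x7b
prologue: push r1 → mem[0x7a]=0xdd, sp=0x7a
prologue: push r2 → mem[0x79]=0x39, sp=0x79
body[0] add  r2, r2, #51 → r2=0x6c
body[1] mov  r1, #0xdf → r1=0xdf
body[2] add  r0, r3, r1 → r0=0x9c
body[3] mov  r0, r2 → r0=0x6c
body[4] mov  r3, r0 → r3=0x6c
body[5] add  r0, r2, r0 → r0=0xd8
body[6] mov  r1, r0 → r1=0xd8
body[7] add  r2, r4, r3 → r2=0x2f
epilogue: pop r2=0x39, sp=0x7a
epilogue: pop r1=0xdd, sp=0x7b
epilogue: pop r0=0x53, sp=0x7c
prologue pushed ['r0', 'r1', 'r2'] at ['0x7b', '0x7a', '0x79']

MEM = 0x39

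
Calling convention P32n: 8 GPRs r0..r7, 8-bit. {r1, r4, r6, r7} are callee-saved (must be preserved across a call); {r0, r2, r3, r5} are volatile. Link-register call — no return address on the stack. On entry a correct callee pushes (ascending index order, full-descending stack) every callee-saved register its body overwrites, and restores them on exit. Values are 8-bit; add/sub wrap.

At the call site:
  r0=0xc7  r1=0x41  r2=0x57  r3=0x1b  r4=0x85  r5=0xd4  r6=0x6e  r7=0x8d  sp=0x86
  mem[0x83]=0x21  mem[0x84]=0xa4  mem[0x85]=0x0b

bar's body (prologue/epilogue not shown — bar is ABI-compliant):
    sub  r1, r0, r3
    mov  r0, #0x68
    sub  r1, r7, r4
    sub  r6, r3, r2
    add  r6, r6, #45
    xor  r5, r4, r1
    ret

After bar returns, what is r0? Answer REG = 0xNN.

REG = 0x68

prologue: push r1 → mem[0x85]=0x41, sp=0x85
prologue: push r6 → mem[0x84]=0x6e, sp=0x84
body[0] sub  r1, r0, r3 → r1=0xac
body[1] mov  r0, #0x68 → r0=0x68
body[2] sub  r1, r7, r4 → r1=0x08
body[3] sub  r6, r3, r2 → r6=0xc4
body[4] add  r6, r6, #45 → r6=0xf1
body[5] xor  r5, r4, r1 → r5=0x8d
epilogue: pop r6=0x6e, sp=0x85
epilogue: pop r1=0x41, sp=0x86
r0 is caller-saved → body value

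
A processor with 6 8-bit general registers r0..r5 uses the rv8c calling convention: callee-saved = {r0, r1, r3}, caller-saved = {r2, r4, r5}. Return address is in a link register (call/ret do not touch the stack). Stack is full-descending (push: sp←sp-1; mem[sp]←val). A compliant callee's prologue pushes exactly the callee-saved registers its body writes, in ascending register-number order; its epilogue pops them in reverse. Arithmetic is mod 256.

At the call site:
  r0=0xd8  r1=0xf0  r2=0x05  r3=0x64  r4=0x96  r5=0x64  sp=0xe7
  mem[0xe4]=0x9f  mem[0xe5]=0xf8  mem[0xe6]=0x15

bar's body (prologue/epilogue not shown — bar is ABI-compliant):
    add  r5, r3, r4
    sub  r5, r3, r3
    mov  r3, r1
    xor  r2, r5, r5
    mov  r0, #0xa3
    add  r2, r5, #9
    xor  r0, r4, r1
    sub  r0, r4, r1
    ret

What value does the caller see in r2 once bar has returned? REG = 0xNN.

prologue: push r0 -> mem[0xe6]=0xd8, sp=0xe6
prologue: push r3 -> mem[0xe5]=0x64, sp=0xe5
body[0] add  r5, r3, r4 -> r5=0xfa
body[1] sub  r5, r3, r3 -> r5=0x00
body[2] mov  r3, r1 -> r3=0xf0
body[3] xor  r2, r5, r5 -> r2=0x00
body[4] mov  r0, #0xa3 -> r0=0xa3
body[5] add  r2, r5, #9 -> r2=0x09
body[6] xor  r0, r4, r1 -> r0=0x66
body[7] sub  r0, r4, r1 -> r0=0xa6
epilogue: pop r3=0x64, sp=0xe6
epilogue: pop r0=0xd8, sp=0xe7
r2 is caller-saved -> body value

REG = 0x09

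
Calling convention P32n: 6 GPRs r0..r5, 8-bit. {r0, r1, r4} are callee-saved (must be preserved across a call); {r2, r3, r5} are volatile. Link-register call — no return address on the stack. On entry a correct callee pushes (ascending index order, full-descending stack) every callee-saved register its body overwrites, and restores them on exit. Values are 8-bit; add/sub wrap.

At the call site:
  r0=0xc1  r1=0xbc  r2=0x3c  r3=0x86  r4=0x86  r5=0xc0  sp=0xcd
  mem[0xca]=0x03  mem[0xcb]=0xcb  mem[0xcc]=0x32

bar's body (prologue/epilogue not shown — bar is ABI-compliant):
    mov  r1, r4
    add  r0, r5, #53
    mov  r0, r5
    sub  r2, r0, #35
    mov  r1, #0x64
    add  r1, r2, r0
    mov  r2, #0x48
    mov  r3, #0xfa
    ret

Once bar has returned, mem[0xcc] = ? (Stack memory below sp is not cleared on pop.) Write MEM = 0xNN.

prologue: push r0 → mem[0xcc]=0xc1, sp=0xcc
prologue: push r1 → mem[0xcb]=0xbc, sp=0xcb
body[0] mov  r1, r4 → r1=0x86
body[1] add  r0, r5, #53 → r0=0xf5
body[2] mov  r0, r5 → r0=0xc0
body[3] sub  r2, r0, #35 → r2=0x9d
body[4] mov  r1, #0x64 → r1=0x64
body[5] add  r1, r2, r0 → r1=0x5d
body[6] mov  r2, #0x48 → r2=0x48
body[7] mov  r3, #0xfa → r3=0xfa
epilogue: pop r1=0xbc, sp=0xcc
epilogue: pop r0=0xc1, sp=0xcd
prologue pushed ['r0', 'r1'] at ['0xcc', '0xcb']

MEM = 0xc1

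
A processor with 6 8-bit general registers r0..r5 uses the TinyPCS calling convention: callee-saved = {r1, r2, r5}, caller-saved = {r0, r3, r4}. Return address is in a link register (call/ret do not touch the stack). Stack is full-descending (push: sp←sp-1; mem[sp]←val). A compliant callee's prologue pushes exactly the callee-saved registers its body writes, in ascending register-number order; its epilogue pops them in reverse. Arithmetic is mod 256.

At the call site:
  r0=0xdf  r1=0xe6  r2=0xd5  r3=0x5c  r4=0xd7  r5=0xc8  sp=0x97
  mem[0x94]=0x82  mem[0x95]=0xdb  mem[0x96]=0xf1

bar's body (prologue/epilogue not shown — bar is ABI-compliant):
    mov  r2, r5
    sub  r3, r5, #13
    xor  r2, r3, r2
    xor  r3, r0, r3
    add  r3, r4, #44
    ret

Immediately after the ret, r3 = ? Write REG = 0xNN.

REG = 0x03

prologue: push r2 → mem[0x96]=0xd5, sp=0x96
body[0] mov  r2, r5 → r2=0xc8
body[1] sub  r3, r5, #13 → r3=0xbb
body[2] xor  r2, r3, r2 → r2=0x73
body[3] xor  r3, r0, r3 → r3=0x64
body[4] add  r3, r4, #44 → r3=0x03
epilogue: pop r2=0xd5, sp=0x97
r3 is caller-saved → body value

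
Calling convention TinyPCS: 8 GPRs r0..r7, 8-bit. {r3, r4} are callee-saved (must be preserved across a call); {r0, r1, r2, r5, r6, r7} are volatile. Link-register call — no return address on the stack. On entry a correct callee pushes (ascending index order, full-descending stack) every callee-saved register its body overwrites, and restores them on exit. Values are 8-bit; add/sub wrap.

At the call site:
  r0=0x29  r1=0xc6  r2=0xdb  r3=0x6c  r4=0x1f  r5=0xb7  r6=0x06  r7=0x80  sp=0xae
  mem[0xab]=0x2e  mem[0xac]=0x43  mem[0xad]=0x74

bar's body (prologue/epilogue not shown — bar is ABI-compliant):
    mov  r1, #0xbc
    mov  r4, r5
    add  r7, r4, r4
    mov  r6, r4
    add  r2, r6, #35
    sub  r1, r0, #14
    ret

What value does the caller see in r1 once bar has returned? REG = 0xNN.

REG = 0x1b

prologue: push r4 -> mem[0xad]=0x1f, sp=0xad
body[0] mov  r1, #0xbc -> r1=0xbc
body[1] mov  r4, r5 -> r4=0xb7
body[2] add  r7, r4, r4 -> r7=0x6e
body[3] mov  r6, r4 -> r6=0xb7
body[4] add  r2, r6, #35 -> r2=0xda
body[5] sub  r1, r0, #14 -> r1=0x1b
epilogue: pop r4=0x1f, sp=0xae
r1 is caller-saved -> body value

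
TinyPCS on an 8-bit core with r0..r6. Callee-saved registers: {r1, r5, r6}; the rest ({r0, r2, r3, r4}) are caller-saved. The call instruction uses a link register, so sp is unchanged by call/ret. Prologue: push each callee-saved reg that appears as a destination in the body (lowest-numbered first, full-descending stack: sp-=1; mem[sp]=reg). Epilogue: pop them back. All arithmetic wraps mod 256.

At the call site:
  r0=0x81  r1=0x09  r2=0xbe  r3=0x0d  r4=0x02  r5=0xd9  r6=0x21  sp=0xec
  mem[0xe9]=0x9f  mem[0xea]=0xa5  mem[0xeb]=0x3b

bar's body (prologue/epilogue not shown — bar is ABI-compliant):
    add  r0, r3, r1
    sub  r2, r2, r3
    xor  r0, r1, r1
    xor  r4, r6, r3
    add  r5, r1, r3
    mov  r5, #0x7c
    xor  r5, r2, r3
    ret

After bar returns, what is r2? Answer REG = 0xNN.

REG = 0xb1

prologue: push r5 → mem[0xeb]=0xd9, sp=0xeb
body[0] add  r0, r3, r1 → r0=0x16
body[1] sub  r2, r2, r3 → r2=0xb1
body[2] xor  r0, r1, r1 → r0=0x00
body[3] xor  r4, r6, r3 → r4=0x2c
body[4] add  r5, r1, r3 → r5=0x16
body[5] mov  r5, #0x7c → r5=0x7c
body[6] xor  r5, r2, r3 → r5=0xbc
epilogue: pop r5=0xd9, sp=0xec
r2 is caller-saved → body value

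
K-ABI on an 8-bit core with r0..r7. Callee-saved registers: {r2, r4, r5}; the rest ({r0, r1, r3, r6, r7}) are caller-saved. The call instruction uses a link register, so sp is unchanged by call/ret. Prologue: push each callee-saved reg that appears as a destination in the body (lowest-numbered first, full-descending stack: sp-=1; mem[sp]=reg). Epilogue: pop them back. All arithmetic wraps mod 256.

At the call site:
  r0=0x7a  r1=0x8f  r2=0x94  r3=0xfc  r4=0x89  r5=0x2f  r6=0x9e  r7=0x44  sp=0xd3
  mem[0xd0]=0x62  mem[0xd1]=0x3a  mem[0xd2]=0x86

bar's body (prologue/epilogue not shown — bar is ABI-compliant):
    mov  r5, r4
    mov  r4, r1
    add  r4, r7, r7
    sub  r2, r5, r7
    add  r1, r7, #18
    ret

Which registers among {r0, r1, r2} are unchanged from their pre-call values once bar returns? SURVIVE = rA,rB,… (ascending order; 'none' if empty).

SURVIVE = r0,r2

prologue: push r2 -> mem[0xd2]=0x94, sp=0xd2
prologue: push r4 -> mem[0xd1]=0x89, sp=0xd1
prologue: push r5 -> mem[0xd0]=0x2f, sp=0xd0
body[0] mov  r5, r4 -> r5=0x89
body[1] mov  r4, r1 -> r4=0x8f
body[2] add  r4, r7, r7 -> r4=0x88
body[3] sub  r2, r5, r7 -> r2=0x45
body[4] add  r1, r7, #18 -> r1=0x56
epilogue: pop r5=0x2f, sp=0xd1
epilogue: pop r4=0x89, sp=0xd2
epilogue: pop r2=0x94, sp=0xd3
r0: caller-saved, written=False
r1: caller-saved, written=True
r2: callee-saved, written=True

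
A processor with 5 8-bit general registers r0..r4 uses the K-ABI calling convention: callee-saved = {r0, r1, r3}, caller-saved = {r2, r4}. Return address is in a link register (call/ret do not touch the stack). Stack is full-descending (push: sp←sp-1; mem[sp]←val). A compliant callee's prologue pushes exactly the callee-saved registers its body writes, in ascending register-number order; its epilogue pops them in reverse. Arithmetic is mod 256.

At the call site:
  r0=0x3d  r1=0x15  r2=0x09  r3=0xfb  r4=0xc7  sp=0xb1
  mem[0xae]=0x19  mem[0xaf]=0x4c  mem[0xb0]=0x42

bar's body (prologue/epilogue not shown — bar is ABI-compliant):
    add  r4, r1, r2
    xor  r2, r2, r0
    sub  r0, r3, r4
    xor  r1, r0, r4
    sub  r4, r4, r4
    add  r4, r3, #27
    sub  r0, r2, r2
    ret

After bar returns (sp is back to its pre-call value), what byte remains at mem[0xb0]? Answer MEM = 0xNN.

prologue: push r0 -> mem[0xb0]=0x3d, sp=0xb0
prologue: push r1 -> mem[0xaf]=0x15, sp=0xaf
body[0] add  r4, r1, r2 -> r4=0x1e
body[1] xor  r2, r2, r0 -> r2=0x34
body[2] sub  r0, r3, r4 -> r0=0xdd
body[3] xor  r1, r0, r4 -> r1=0xc3
body[4] sub  r4, r4, r4 -> r4=0x00
body[5] add  r4, r3, #27 -> r4=0x16
body[6] sub  r0, r2, r2 -> r0=0x00
epilogue: pop r1=0x15, sp=0xb0
epilogue: pop r0=0x3d, sp=0xb1
prologue pushed ['r0', 'r1'] at ['0xb0', '0xaf']

MEM = 0x3d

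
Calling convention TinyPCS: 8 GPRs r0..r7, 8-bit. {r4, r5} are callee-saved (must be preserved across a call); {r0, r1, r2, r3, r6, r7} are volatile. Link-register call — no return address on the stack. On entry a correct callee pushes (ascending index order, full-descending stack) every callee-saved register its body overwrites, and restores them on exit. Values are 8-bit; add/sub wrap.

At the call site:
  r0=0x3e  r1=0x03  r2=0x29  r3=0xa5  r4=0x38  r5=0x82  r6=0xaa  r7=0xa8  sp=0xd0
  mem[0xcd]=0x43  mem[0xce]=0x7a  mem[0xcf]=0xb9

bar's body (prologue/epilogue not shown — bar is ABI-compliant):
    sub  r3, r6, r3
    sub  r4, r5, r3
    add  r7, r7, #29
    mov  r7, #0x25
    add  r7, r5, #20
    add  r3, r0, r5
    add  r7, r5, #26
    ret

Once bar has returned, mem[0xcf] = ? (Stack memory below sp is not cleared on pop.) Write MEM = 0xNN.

MEM = 0x38

prologue: push r4 -> mem[0xcf]=0x38, sp=0xcf
body[0] sub  r3, r6, r3 -> r3=0x05
body[1] sub  r4, r5, r3 -> r4=0x7d
body[2] add  r7, r7, #29 -> r7=0xc5
body[3] mov  r7, #0x25 -> r7=0x25
body[4] add  r7, r5, #20 -> r7=0x96
body[5] add  r3, r0, r5 -> r3=0xc0
body[6] add  r7, r5, #26 -> r7=0x9c
epilogue: pop r4=0x38, sp=0xd0
prologue pushed ['r4'] at ['0xcf']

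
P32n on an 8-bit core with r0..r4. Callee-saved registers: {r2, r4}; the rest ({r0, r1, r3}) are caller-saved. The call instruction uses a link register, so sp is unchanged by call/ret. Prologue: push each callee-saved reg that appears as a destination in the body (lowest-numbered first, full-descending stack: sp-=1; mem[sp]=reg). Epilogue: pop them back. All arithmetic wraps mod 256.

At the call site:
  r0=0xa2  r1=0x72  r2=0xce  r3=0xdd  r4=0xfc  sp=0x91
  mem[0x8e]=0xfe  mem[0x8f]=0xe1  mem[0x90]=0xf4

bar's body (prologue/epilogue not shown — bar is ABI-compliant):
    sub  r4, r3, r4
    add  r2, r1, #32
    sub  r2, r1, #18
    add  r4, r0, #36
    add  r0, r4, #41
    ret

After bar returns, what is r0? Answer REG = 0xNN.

prologue: push r2 -> mem[0x90]=0xce, sp=0x90
prologue: push r4 -> mem[0x8f]=0xfc, sp=0x8f
body[0] sub  r4, r3, r4 -> r4=0xe1
body[1] add  r2, r1, #32 -> r2=0x92
body[2] sub  r2, r1, #18 -> r2=0x60
body[3] add  r4, r0, #36 -> r4=0xc6
body[4] add  r0, r4, #41 -> r0=0xef
epilogue: pop r4=0xfc, sp=0x90
epilogue: pop r2=0xce, sp=0x91
r0 is caller-saved -> body value

REG = 0xef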